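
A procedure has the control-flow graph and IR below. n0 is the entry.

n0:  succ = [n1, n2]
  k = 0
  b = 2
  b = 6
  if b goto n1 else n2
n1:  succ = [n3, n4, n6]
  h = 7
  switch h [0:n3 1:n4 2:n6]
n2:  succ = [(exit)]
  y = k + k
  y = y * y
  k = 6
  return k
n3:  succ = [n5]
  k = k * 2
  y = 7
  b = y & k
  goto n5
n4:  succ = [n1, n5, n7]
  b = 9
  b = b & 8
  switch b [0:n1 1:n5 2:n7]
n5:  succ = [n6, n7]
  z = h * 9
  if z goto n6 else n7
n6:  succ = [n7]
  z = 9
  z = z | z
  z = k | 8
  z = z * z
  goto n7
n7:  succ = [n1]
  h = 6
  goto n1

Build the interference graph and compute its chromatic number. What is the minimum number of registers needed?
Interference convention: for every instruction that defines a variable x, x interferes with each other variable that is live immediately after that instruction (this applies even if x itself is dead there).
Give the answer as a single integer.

Answer: 3

Analysis:
Per-block:
  n0: def={b,k} ue=∅
  n1: def={h} ue=∅
  n2: def={k,y} ue={k}
  n3: def={b,k,y} ue={k}
  n4: def={b} ue=∅
  n5: def={z} ue={h}
  n6: def={z} ue={k}
  n7: def={h} ue=∅

Liveness:
  live n0: ∅→{k}
  live n1: {k}→{h,k}
  live n2: {k}→∅
  live n3: {h,k}→{h,k}
  live n4: {h,k}→{h,k}
  live n5: {h,k}→{k}
  live n6: {k}→{k}
  live n7: {k}→{k}

Interference:
  b — {h,k}
  h — {b,k,y}
  k — {b,h,y,z}
  y — {h,k}
  z — {k}

Chromatic number:
  lower bound: {b,h,k} mutually conflict ⇒ χ ≥ 3
  3-colouring: R0={k}  R1={h,z}  R2={b,y}
  χ = 3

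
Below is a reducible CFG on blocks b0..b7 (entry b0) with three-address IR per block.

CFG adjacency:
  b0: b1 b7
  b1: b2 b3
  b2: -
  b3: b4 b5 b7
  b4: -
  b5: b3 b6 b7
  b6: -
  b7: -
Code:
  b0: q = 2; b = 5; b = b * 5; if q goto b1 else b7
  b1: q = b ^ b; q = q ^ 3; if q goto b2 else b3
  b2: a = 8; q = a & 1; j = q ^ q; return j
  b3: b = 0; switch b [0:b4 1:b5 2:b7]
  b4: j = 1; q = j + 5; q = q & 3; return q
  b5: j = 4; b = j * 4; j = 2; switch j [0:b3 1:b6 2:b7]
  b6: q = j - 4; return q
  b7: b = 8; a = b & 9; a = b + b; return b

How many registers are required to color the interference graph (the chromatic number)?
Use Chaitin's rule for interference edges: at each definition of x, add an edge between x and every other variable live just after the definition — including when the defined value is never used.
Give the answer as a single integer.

Answer: 2

Working:
def/use:
  b0: def={b,q} ue=∅
  b1: def={q} ue={b}
  b2: def={a,j,q} ue=∅
  b3: def={b} ue=∅
  b4: def={j,q} ue=∅
  b5: def={b,j} ue=∅
  b6: def={q} ue={j}
  b7: def={a,b} ue=∅

Live sets:
  b0 li=∅ lo={b}
  b1 li={b} lo=∅
  b2 li=∅ lo=∅
  b3 li=∅ lo=∅
  b4 li=∅ lo=∅
  b5 li=∅ lo={j}
  b6 li={j} lo=∅
  b7 li=∅ lo=∅

Interference:
  a↔{b}
  b↔{a,q}
  j↔∅
  q↔{b}

Registers:
  {a,b} pairwise interfere (2-clique) ⇒ χ ≥ 2
  assign a→R1 b→R0 j→R0 q→R1 — no edge inside a register ⇒ χ ≤ 2
  χ = 2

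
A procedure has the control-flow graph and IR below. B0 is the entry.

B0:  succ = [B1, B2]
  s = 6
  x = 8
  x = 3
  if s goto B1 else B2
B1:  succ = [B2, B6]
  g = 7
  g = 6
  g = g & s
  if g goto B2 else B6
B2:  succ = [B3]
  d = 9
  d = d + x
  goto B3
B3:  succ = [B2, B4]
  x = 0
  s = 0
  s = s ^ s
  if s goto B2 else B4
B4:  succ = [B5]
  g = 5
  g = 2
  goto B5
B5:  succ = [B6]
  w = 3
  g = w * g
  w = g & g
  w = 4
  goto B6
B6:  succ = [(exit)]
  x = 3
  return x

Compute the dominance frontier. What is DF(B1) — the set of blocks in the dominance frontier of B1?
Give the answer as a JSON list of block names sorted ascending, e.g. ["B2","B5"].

Answer: ["B2", "B6"]

Working:
idom tree: B1←B0 B2←B0 B3←B2 B4←B3 B5←B4 B6←B0
Dom∩ at merges:
  B2: preds {B0,B1,B3}: {B0} ∩ {B0,B1} ∩ {B0,B2,B3} = {B0}; idom=B0
  B6: preds {B1,B5}: {B0,B1} ∩ {B0,B2,B3,B4,B5} = {B0}; idom=B0

Frontier:
  B2←B0: walk · to B0
  B2←B1: walk B1 to B0
  B2←B3: walk B3→B2 to B0
  B6←B1: walk B1 to B0
  B6←B5: walk B5→B4→B3→B2 to B0
  DF(B0)=∅
  DF(B1)={B2,B6}
  DF(B2)={B2,B6}
  DF(B3)={B2,B6}
  DF(B4)={B6}
  DF(B5)={B6}
  DF(B6)=∅

DF(B1) = ["B2", "B6"]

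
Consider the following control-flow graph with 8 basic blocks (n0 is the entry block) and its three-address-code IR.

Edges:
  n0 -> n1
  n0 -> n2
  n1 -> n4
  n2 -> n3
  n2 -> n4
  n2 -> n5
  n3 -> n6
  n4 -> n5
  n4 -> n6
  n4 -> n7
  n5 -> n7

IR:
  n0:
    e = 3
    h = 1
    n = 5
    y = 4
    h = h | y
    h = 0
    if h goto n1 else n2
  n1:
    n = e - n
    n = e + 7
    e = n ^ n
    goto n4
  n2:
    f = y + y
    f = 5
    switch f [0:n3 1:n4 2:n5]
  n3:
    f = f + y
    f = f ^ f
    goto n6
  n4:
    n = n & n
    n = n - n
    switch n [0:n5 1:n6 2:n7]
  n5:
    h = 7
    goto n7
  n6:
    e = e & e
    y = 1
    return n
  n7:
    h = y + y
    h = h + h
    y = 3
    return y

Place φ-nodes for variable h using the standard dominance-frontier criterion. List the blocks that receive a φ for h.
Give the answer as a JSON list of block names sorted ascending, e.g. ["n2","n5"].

Answer: ["n7"]

Analysis:
idom tree: n1←n0 n2←n0 n3←n2 n4←n0 n5←n0 n6←n0 n7←n0
Join-block Dom:
  n4: preds {n1,n2}: {n0,n1} ∩ {n0,n2} = {n0}; idom=n0
  n5: preds {n2,n4}: {n0,n2} ∩ {n0,n4} = {n0}; idom=n0
  n6: preds {n3,n4}: {n0,n2,n3} ∩ {n0,n4} = {n0}; idom=n0
  n7: preds {n4,n5}: {n0,n4} ∩ {n0,n5} = {n0}; idom=n0

DF walk-up:
  join n4 pred n1: n1 stop@n0
  join n4 pred n2: n2 stop@n0
  join n5 pred n2: n2 stop@n0
  join n5 pred n4: n4 stop@n0
  join n6 pred n3: n3→n2 stop@n0
  join n6 pred n4: n4 stop@n0
  join n7 pred n4: n4 stop@n0
  join n7 pred n5: n5 stop@n0
  n0: DF=∅
  n1: DF={n4}
  n2: DF={n4,n5,n6}
  n3: DF={n6}
  n4: DF={n5,n6,n7}
  n5: DF={n7}
  n6: DF=∅
  n7: DF=∅

φ for h: defs {n0,n5,n7}
  DF⁺ = {n7}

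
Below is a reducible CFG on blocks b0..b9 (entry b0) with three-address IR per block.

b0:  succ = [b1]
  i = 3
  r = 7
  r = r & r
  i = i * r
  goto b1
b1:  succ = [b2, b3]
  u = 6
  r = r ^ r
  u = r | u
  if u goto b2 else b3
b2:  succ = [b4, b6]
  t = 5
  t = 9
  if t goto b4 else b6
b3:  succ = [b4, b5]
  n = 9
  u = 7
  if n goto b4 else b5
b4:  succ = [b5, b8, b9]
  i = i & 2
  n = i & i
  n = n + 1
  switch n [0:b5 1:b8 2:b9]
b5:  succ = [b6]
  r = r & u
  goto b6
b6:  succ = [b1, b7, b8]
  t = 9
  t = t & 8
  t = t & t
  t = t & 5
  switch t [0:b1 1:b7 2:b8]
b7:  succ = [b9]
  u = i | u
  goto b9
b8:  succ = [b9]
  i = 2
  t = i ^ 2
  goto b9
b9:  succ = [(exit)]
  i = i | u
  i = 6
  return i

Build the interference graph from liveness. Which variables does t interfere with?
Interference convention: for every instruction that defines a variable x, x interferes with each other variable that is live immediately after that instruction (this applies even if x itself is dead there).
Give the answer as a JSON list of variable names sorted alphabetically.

Answer: ["i", "r", "u"]

Working:
def/use:
  b0: def={i,r} ue=∅
  b1: def={r,u} ue={r}
  b2: def={t} ue=∅
  b3: def={n,u} ue=∅
  b4: def={i,n} ue={i}
  b5: def={r} ue={r,u}
  b6: def={t} ue=∅
  b7: def={u} ue={i,u}
  b8: def={i,t} ue=∅
  b9: def={i} ue={i,u}

Backward fixpoint:
  b0: in=∅ out={i,r}
  b1: in={i,r} out={i,r,u}
  b2: in={i,r,u} out={i,r,u}
  b3: in={i,r} out={i,r,u}
  b4: in={i,r,u} out={i,r,u}
  b5: in={i,r,u} out={i,r,u}
  b6: in={i,r,u} out={i,r,u}
  b7: in={i,u} out={i,u}
  b8: in={u} out={i,u}
  b9: in={i,u} out=∅

Conflict graph:
  i — {n,r,t,u}
  n — {i,r,u}
  r — {i,n,t,u}
  t — {i,r,u}
  u — {i,n,r,t}

N(t) = ["i", "r", "u"]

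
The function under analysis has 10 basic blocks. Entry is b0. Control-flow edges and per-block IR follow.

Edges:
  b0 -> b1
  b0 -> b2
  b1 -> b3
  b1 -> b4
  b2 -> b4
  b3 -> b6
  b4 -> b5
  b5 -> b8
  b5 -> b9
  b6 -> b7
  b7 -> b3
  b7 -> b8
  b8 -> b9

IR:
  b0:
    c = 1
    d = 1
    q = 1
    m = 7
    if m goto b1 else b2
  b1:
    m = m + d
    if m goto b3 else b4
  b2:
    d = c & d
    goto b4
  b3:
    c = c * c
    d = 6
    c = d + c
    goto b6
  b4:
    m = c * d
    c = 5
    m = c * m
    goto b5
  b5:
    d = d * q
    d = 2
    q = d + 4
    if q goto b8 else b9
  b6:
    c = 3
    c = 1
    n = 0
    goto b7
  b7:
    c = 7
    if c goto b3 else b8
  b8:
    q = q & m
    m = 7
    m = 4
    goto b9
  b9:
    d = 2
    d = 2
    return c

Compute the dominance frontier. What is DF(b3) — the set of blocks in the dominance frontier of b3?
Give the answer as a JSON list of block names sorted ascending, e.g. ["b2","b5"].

Answer: ["b3", "b8"]

Derivation:
idom tree: b1←b0 b2←b0 b3←b1 b4←b0 b5←b4 b6←b3 b7←b6 b8←b0 b9←b0
Join-block Dom:
  b3: preds {b1,b7}: {b0,b1} ∩ {b0,b1,b3,b6,b7} = {b0,b1}; idom=b1
  b4: preds {b1,b2}: {b0,b1} ∩ {b0,b2} = {b0}; idom=b0
  b8: preds {b5,b7}: {b0,b4,b5} ∩ {b0,b1,b3,b6,b7} = {b0}; idom=b0
  b9: preds {b5,b8}: {b0,b4,b5} ∩ {b0,b8} = {b0}; idom=b0

DF derivation:
  join b3 pred b1: · stop@b1
  join b3 pred b7: b7→b6→b3 stop@b1
  join b4 pred b1: b1 stop@b0
  join b4 pred b2: b2 stop@b0
  join b8 pred b5: b5→b4 stop@b0
  join b8 pred b7: b7→b6→b3→b1 stop@b0
  join b9 pred b5: b5→b4 stop@b0
  join b9 pred b8: b8 stop@b0
  DF(b0)=∅
  DF(b1)={b4,b8}
  DF(b2)={b4}
  DF(b3)={b3,b8}
  DF(b4)={b8,b9}
  DF(b5)={b8,b9}
  DF(b6)={b3,b8}
  DF(b7)={b3,b8}
  DF(b8)={b9}
  DF(b9)=∅

DF(b3) = ["b3", "b8"]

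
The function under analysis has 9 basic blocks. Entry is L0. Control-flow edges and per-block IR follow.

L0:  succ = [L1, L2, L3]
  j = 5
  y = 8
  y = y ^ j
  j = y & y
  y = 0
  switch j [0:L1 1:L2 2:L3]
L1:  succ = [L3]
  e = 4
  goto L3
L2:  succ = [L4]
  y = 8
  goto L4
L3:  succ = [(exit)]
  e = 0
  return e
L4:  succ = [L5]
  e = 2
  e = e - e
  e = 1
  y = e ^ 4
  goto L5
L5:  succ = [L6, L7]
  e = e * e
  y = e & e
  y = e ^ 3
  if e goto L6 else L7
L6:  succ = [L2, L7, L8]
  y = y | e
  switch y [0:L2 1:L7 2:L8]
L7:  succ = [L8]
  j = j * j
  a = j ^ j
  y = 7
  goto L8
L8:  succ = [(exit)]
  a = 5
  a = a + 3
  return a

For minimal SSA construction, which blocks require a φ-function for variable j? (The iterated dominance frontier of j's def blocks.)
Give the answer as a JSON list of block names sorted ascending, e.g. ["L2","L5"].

Answer: ["L8"]

Analysis:
idom tree: L1←L0 L2←L0 L3←L0 L4←L2 L5←L4 L6←L5 L7←L5 L8←L5
Join-block Dom:
  L2: preds {L0,L6}: {L0} ∩ {L0,L2,L4,L5,L6} = {L0}; idom=L0
  L3: preds {L0,L1}: {L0} ∩ {L0,L1} = {L0}; idom=L0
  L7: preds {L5,L6}: {L0,L2,L4,L5} ∩ {L0,L2,L4,L5,L6} = {L0,L2,L4,L5}; idom=L5
  L8: preds {L6,L7}: {L0,L2,L4,L5,L6} ∩ {L0,L2,L4,L5,L7} = {L0,L2,L4,L5}; idom=L5

DF derivation:
  L2←L0: walk · to L0
  L2←L6: walk L6→L5→L4→L2 to L0
  L3←L0: walk · to L0
  L3←L1: walk L1 to L0
  L7←L5: walk · to L5
  L7←L6: walk L6 to L5
  L8←L6: walk L6 to L5
  L8←L7: walk L7 to L5
  L0: DF=∅
  L1: DF={L3}
  L2: DF={L2}
  L3: DF=∅
  L4: DF={L2}
  L5: DF={L2}
  L6: DF={L2,L7,L8}
  L7: DF={L8}
  L8: DF=∅

φ for j: defs {L0,L7}
  DF⁺ = {L8}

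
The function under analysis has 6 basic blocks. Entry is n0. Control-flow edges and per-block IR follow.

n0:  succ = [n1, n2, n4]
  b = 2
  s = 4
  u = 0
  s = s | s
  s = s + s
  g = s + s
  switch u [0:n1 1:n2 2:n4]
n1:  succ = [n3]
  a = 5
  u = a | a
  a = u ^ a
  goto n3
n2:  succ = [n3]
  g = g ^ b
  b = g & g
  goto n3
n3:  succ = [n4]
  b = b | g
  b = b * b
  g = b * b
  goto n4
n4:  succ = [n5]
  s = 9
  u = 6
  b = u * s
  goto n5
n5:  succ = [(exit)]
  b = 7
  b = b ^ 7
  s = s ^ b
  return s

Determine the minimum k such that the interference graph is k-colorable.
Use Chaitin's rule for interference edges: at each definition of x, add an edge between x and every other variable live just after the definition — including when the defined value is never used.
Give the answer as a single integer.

Block summaries:
  n0 def {b,g,s,u} use ∅
  n1 def {a,u} use ∅
  n2 def {b,g} use {b,g}
  n3 def {b,g} use {b,g}
  n4 def {b,s,u} use ∅
  n5 def {b,s} use {s}

Live sets:
  n0 li=∅ lo={b,g}
  n1 li={b,g} lo={b,g}
  n2 li={b,g} lo={b,g}
  n3 li={b,g} lo=∅
  n4 li=∅ lo={s}
  n5 li={s} lo=∅

Conflict graph:
  a — {b,g,u}
  b — {a,g,s,u}
  g — {a,b,u}
  s — {b,u}
  u — {a,b,g,s}

Chromatic number:
  {a,b,g,u} pairwise interfere (4-clique) ⇒ χ ≥ 4
  assign a→r2 b→r0 g→r3 s→r2 u→r1 — no edge inside a register ⇒ χ ≤ 4
  χ = 4

Answer: 4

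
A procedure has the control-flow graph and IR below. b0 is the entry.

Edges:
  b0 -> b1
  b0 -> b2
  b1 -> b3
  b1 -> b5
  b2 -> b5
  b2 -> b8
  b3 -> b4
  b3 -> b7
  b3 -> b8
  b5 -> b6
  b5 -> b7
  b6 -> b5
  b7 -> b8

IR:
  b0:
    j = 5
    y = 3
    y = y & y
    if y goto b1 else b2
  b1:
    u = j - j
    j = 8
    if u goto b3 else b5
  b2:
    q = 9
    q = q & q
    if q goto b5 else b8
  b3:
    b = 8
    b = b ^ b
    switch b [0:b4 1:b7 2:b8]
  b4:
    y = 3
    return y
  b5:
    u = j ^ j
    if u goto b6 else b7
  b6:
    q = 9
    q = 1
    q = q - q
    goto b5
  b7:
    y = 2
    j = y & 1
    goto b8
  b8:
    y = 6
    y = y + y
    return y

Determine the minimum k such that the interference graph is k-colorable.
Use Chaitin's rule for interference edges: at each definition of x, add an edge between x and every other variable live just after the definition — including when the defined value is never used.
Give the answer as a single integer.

Answer: 2

Working:
def/use:
  b0 def {j,y} use ∅
  b1 def {j,u} use {j}
  b2 def {q} use ∅
  b3 def {b} use ∅
  b4 def {y} use ∅
  b5 def {u} use {j}
  b6 def {q} use ∅
  b7 def {j,y} use ∅
  b8 def {y} use ∅

Live sets:
  b0: in=∅ out={j}
  b1: in={j} out={j}
  b2: in={j} out={j}
  b3: in=∅ out=∅
  b4: in=∅ out=∅
  b5: in={j} out={j}
  b6: in={j} out={j}
  b7: in=∅ out=∅
  b8: in=∅ out=∅

Interference:
  b: ∅
  j: {q,u,y}
  q: {j}
  u: {j}
  y: {j}

Chromatic number:
  {j,q} pairwise interfere (2-clique) ⇒ χ ≥ 2
  assign b→r0 j→r0 q→r1 u→r1 y→r1 — no edge inside a register ⇒ χ ≤ 2
  χ = 2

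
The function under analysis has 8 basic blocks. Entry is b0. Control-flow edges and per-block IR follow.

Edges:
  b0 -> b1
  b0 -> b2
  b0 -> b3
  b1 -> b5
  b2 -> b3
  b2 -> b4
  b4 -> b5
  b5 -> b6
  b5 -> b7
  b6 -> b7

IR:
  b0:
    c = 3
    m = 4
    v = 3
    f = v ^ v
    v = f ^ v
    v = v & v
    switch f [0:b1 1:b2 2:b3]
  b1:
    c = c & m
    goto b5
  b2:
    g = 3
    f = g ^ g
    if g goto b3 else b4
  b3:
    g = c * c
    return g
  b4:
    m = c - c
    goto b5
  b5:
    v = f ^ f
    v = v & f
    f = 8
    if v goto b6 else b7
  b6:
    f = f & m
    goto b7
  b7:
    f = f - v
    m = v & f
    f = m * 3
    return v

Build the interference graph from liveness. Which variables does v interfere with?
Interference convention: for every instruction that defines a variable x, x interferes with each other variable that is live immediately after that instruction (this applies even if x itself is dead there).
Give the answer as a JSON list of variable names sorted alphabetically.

Answer: ["c", "f", "m"]

Working:
Block summaries:
  b0 def {c,f,m,v} use ∅
  b1 def {c} use {c,m}
  b2 def {f,g} use ∅
  b3 def {g} use {c}
  b4 def {m} use {c}
  b5 def {f,v} use {f}
  b6 def {f} use {f,m}
  b7 def {f,m} use {f,v}

Live sets:
  live b0: ∅→{c,f,m}
  live b1: {c,f,m}→{f,m}
  live b2: {c}→{c,f}
  live b3: {c}→∅
  live b4: {c,f}→{f,m}
  live b5: {f,m}→{f,m,v}
  live b6: {f,m,v}→{f,v}
  live b7: {f,v}→∅

Interference:
  c — {f,g,m,v}
  f — {c,g,m,v}
  g — {c,f}
  m — {c,f,v}
  v — {c,f,m}

N(v) = ["c", "f", "m"]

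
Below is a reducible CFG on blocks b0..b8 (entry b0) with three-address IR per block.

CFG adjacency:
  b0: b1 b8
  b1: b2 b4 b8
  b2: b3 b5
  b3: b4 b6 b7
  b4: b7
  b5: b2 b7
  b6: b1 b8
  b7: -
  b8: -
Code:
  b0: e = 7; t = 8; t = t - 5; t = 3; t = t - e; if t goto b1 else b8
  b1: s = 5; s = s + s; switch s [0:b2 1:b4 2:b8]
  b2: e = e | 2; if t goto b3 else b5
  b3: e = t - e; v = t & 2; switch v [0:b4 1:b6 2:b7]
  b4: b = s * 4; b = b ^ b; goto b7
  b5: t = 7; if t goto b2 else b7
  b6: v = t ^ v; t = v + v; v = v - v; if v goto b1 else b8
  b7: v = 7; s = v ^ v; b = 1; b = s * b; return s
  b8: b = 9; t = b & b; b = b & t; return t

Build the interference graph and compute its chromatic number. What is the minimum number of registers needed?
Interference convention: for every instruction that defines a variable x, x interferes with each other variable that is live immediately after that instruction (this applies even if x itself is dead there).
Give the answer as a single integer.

Per-block:
  b0: {e,t} / ∅
  b1: {s} / ∅
  b2: {e} / {e,t}
  b3: {e,v} / {e,t}
  b4: {b} / {s}
  b5: {t} / ∅
  b6: {t,v} / {t,v}
  b7: {b,s,v} / ∅
  b8: {b,t} / ∅

Backward fixpoint:
  b0: in=∅ out={e,t}
  b1: in={e,t} out={e,s,t}
  b2: in={e,s,t} out={e,s,t}
  b3: in={e,s,t} out={e,s,t,v}
  b4: in={s} out=∅
  b5: in={e,s} out={e,s,t}
  b6: in={e,t,v} out={e,t}
  b7: in=∅ out=∅
  b8: in=∅ out=∅

Interference:
  b — {s,t}
  e — {s,t,v}
  s — {b,e,t,v}
  t — {b,e,s,v}
  v — {e,s,t}

Chromatic number:
  clique {e,s,t,v} ⇒ need ≥ 4
  4-colouring: c0={s}  c1={t}  c2={b,e}  c3={v}
  χ = 4

Answer: 4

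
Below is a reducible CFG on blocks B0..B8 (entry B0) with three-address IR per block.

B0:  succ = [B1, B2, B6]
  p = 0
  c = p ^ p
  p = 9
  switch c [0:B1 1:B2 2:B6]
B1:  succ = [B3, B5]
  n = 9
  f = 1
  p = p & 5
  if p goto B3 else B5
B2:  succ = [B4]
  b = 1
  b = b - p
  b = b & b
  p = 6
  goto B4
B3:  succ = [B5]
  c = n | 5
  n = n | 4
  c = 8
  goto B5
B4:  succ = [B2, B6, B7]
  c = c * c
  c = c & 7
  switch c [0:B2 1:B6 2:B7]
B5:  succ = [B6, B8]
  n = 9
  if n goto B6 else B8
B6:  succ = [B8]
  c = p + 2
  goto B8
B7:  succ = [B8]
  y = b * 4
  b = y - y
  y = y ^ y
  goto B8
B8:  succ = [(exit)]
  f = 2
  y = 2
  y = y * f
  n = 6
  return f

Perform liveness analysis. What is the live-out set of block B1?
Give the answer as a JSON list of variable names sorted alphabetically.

Answer: ["n", "p"]

Working:
Block summaries:
  B0: def={c,p} ue=∅
  B1: def={f,n,p} ue={p}
  B2: def={b,p} ue={p}
  B3: def={c,n} ue={n}
  B4: def={c} ue={c}
  B5: def={n} ue=∅
  B6: def={c} ue={p}
  B7: def={b,y} ue={b}
  B8: def={f,n,y} ue=∅

Backward fixpoint:
  B0 li=∅ lo={c,p}
  B1 li={p} lo={n,p}
  B2 li={c,p} lo={b,c,p}
  B3 li={n,p} lo={p}
  B4 li={b,c,p} lo={b,c,p}
  B5 li={p} lo={p}
  B6 li={p} lo=∅
  B7 li={b} lo=∅
  B8 li=∅ lo=∅

live-out(B1) = ["n", "p"]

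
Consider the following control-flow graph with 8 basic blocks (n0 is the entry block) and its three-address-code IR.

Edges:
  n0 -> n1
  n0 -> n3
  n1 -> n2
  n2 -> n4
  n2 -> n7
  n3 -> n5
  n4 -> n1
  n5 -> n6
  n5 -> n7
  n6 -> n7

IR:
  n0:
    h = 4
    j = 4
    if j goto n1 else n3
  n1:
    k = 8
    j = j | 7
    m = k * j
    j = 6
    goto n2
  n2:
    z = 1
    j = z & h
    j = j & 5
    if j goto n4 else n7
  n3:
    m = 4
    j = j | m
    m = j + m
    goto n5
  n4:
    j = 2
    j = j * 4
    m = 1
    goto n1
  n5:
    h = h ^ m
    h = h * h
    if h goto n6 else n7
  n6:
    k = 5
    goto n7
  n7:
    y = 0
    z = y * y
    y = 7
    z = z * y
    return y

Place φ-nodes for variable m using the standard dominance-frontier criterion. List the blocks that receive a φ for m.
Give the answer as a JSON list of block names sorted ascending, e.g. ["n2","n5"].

idom tree: n1←n0 n2←n1 n3←n0 n4←n2 n5←n3 n6←n5 n7←n0
Join-block Dom:
  n1: preds {n0,n4}: {n0} ∩ {n0,n1,n2,n4} = {n0}; idom=n0
  n7: preds {n2,n5,n6}: {n0,n1,n2} ∩ {n0,n3,n5} ∩ {n0,n3,n5,n6} = {n0}; idom=n0

DF derivation:
  join n1 pred n0: · stop@n0
  join n1 pred n4: n4→n2→n1 stop@n0
  join n7 pred n2: n2→n1 stop@n0
  join n7 pred n5: n5→n3 stop@n0
  join n7 pred n6: n6→n5→n3 stop@n0
  n0: DF=∅
  n1: DF={n1,n7}
  n2: DF={n1,n7}
  n3: DF={n7}
  n4: DF={n1}
  n5: DF={n7}
  n6: DF={n7}
  n7: DF=∅

φ for m: defs {n1,n3,n4}
  DF⁺ = {n1,n7}

Answer: ["n1", "n7"]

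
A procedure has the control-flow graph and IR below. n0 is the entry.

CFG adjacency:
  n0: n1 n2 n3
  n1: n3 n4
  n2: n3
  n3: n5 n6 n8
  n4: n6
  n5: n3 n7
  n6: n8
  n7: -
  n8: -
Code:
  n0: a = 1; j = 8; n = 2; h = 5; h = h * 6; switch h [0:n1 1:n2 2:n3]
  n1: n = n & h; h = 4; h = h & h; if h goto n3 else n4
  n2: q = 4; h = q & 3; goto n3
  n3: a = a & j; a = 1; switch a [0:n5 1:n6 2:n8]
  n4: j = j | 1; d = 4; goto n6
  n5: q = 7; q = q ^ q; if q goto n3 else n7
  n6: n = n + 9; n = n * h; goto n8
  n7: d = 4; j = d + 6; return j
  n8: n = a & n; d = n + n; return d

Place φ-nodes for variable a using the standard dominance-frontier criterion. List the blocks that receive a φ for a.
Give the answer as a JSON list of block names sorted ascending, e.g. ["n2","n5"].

idom tree: n1←n0 n2←n0 n3←n0 n4←n1 n5←n3 n6←n0 n7←n5 n8←n0
Dom at joins:
  n3: preds {n0,n1,n2,n5}: {n0} ∩ {n0,n1} ∩ {n0,n2} ∩ {n0,n3,n5} = {n0}; idom=n0
  n6: preds {n3,n4}: {n0,n3} ∩ {n0,n1,n4} = {n0}; idom=n0
  n8: preds {n3,n6}: {n0,n3} ∩ {n0,n6} = {n0}; idom=n0

DF derivation:
  join n3 pred n0: · stop@n0
  join n3 pred n1: n1 stop@n0
  join n3 pred n2: n2 stop@n0
  join n3 pred n5: n5→n3 stop@n0
  join n6 pred n3: n3 stop@n0
  join n6 pred n4: n4→n1 stop@n0
  join n8 pred n3: n3 stop@n0
  join n8 pred n6: n6 stop@n0
  n0: DF=∅
  n1: DF={n3,n6}
  n2: DF={n3}
  n3: DF={n3,n6,n8}
  n4: DF={n6}
  n5: DF={n3}
  n6: DF={n8}
  n7: DF=∅
  n8: DF=∅

φ for a: defs {n0,n3}
  DF⁺ = {n3,n6,n8}

Answer: ["n3", "n6", "n8"]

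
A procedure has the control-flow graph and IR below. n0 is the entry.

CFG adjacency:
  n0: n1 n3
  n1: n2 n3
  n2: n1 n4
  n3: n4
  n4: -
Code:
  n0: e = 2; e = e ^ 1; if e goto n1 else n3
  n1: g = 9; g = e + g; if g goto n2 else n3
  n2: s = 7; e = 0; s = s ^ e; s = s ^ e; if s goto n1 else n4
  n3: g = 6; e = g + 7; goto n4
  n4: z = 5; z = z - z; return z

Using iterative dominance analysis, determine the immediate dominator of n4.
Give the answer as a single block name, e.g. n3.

idom tree: n1←n0 n2←n1 n3←n0 n4←n0
Join-block Dom:
  n1: preds {n0,n2}: {n0} ∩ {n0,n1,n2} = {n0}; idom=n0
  n3: preds {n0,n1}: {n0} ∩ {n0,n1} = {n0}; idom=n0
  n4: preds {n2,n3}: {n0,n1,n2} ∩ {n0,n3} = {n0}; idom=n0

idom(n4) = n0

Answer: n0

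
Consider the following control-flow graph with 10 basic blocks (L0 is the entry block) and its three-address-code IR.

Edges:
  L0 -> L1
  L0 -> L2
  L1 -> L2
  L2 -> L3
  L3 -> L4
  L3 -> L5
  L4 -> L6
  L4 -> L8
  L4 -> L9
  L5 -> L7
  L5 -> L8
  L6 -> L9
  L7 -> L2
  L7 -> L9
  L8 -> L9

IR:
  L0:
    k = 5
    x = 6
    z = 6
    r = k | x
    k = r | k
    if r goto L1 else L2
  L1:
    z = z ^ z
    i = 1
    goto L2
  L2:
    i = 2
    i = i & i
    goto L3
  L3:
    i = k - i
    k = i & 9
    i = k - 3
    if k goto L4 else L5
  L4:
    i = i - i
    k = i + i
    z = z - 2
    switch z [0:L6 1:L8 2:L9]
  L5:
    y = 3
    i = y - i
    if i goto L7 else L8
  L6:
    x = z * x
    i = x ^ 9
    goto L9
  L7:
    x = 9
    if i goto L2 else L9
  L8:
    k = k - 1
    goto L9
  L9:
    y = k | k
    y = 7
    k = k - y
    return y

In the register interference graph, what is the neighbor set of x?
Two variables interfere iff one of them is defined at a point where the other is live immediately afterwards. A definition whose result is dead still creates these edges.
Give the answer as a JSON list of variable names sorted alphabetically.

Answer: ["i", "k", "r", "z"]

Analysis:
Block summaries:
  L0: def={k,r,x,z} ue=∅
  L1: def={i,z} ue={z}
  L2: def={i} ue=∅
  L3: def={i,k} ue={i,k}
  L4: def={i,k,z} ue={i,z}
  L5: def={i,y} ue={i}
  L6: def={i,x} ue={x,z}
  L7: def={x} ue={i}
  L8: def={k} ue={k}
  L9: def={k,y} ue={k}

Liveness:
  live L0: ∅→{k,x,z}
  live L1: {k,x,z}→{k,x,z}
  live L2: {k,x,z}→{i,k,x,z}
  live L3: {i,k,x,z}→{i,k,x,z}
  live L4: {i,x,z}→{k,x,z}
  live L5: {i,k,z}→{i,k,z}
  live L6: {k,x,z}→{k}
  live L7: {i,k,z}→{k,x,z}
  live L8: {k}→{k}
  live L9: {k}→∅

Conflict graph:
  i: {k,x,y,z}
  k: {i,r,x,y,z}
  r: {k,x,z}
  x: {i,k,r,z}
  y: {i,k,z}
  z: {i,k,r,x,y}

N(x) = ["i", "k", "r", "z"]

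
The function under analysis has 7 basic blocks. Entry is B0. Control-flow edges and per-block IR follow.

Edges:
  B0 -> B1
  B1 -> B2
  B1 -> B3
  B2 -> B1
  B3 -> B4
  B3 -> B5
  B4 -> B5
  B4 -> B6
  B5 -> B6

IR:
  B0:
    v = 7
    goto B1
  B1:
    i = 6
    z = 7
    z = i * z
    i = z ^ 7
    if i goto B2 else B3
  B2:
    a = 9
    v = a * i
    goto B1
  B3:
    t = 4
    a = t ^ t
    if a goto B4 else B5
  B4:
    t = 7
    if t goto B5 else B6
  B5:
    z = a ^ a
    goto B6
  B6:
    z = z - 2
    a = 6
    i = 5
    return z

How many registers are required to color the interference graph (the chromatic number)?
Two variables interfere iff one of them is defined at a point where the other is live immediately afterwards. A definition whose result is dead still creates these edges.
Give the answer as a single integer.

Answer: 3

Working:
Block summaries:
  B0: def={v} ue=∅
  B1: def={i,z} ue=∅
  B2: def={a,v} ue={i}
  B3: def={a,t} ue=∅
  B4: def={t} ue=∅
  B5: def={z} ue={a}
  B6: def={a,i,z} ue={z}

Backward fixpoint:
  B0: in=∅ out=∅
  B1: in=∅ out={i,z}
  B2: in={i} out=∅
  B3: in={z} out={a,z}
  B4: in={a,z} out={a,z}
  B5: in={a} out={z}
  B6: in={z} out=∅

Interference:
  a — {i,t,z}
  i — {a,z}
  t — {a,z}
  v — ∅
  z — {a,i,t}

Chromatic number:
  lower bound: {a,i,z} mutually conflict ⇒ χ ≥ 3
  assign a→r0 i→r2 t→r2 v→r0 z→r1 — no edge inside a register ⇒ χ ≤ 3
  χ = 3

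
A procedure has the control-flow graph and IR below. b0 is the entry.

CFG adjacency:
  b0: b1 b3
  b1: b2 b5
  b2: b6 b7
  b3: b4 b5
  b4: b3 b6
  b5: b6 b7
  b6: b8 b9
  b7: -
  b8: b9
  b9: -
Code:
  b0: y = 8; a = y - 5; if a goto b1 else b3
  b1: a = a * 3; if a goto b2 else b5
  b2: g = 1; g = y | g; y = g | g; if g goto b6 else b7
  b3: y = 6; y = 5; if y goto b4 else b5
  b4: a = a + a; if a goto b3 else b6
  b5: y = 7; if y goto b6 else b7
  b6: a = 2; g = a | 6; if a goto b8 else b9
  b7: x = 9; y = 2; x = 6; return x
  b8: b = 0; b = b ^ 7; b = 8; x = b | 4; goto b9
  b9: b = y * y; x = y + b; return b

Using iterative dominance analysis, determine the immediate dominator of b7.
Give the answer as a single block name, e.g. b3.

Answer: b0

Derivation:
idom tree: b1←b0 b2←b1 b3←b0 b4←b3 b5←b0 b6←b0 b7←b0 b8←b6 b9←b6
Dom at joins:
  b3: preds {b0,b4}: {b0} ∩ {b0,b3,b4} = {b0}; idom=b0
  b5: preds {b1,b3}: {b0,b1} ∩ {b0,b3} = {b0}; idom=b0
  b6: preds {b2,b4,b5}: {b0,b1,b2} ∩ {b0,b3,b4} ∩ {b0,b5} = {b0}; idom=b0
  b7: preds {b2,b5}: {b0,b1,b2} ∩ {b0,b5} = {b0}; idom=b0
  b9: preds {b6,b8}: {b0,b6} ∩ {b0,b6,b8} = {b0,b6}; idom=b6

idom(b7) = b0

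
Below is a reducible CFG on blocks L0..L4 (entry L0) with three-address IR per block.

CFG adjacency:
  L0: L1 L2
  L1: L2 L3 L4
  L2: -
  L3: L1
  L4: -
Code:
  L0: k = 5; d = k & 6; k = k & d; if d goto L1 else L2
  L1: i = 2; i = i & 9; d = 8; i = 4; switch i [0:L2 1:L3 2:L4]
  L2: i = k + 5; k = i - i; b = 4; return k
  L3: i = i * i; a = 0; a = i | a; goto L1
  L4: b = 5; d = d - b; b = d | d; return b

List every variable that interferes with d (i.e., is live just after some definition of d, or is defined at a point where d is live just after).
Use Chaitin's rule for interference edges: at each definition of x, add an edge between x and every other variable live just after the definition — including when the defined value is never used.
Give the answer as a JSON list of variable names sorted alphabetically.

def/use:
  L0: def={d,k} ue=∅
  L1: def={d,i} ue=∅
  L2: def={b,i,k} ue={k}
  L3: def={a,i} ue={i}
  L4: def={b,d} ue={d}

Live sets:
  L0 li=∅ lo={k}
  L1 li={k} lo={d,i,k}
  L2 li={k} lo=∅
  L3 li={i,k} lo={k}
  L4 li={d} lo=∅

Interference:
  a↔{i,k}
  b↔{d,k}
  d↔{b,i,k}
  i↔{a,d,k}
  k↔{a,b,d,i}

N(d) = ["b", "i", "k"]

Answer: ["b", "i", "k"]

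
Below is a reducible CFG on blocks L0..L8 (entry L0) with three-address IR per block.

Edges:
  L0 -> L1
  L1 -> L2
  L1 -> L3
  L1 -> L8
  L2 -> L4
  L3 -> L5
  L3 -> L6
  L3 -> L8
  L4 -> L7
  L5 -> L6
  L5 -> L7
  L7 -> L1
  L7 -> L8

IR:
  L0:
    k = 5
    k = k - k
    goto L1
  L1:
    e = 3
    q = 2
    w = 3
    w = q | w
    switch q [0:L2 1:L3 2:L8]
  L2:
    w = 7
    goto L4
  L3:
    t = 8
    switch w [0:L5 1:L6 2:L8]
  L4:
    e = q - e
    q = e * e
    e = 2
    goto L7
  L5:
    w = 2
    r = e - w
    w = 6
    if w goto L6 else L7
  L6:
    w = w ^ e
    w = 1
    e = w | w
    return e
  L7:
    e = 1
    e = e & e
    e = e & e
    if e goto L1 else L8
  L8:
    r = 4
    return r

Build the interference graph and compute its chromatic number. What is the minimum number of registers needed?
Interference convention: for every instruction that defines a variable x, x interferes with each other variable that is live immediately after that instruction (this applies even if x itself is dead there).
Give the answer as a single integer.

Answer: 3

Working:
def/use:
  L0: def={k} ue=∅
  L1: def={e,q,w} ue=∅
  L2: def={w} ue=∅
  L3: def={t} ue={w}
  L4: def={e,q} ue={e,q}
  L5: def={r,w} ue={e}
  L6: def={e,w} ue={e,w}
  L7: def={e} ue=∅
  L8: def={r} ue=∅

Live sets:
  L0: in=∅ out=∅
  L1: in=∅ out={e,q,w}
  L2: in={e,q} out={e,q}
  L3: in={e,w} out={e,w}
  L4: in={e,q} out=∅
  L5: in={e} out={e,w}
  L6: in={e,w} out=∅
  L7: in=∅ out=∅
  L8: in=∅ out=∅

Conflict graph:
  e: {q,r,t,w}
  k: ∅
  q: {e,w}
  r: {e}
  t: {e,w}
  w: {e,q,t}

Chromatic number:
  clique {e,q,w} ⇒ need ≥ 3
  assign e→R0 k→R0 q→R2 r→R1 t→R2 w→R1 — no edge inside a register ⇒ χ ≤ 3
  χ = 3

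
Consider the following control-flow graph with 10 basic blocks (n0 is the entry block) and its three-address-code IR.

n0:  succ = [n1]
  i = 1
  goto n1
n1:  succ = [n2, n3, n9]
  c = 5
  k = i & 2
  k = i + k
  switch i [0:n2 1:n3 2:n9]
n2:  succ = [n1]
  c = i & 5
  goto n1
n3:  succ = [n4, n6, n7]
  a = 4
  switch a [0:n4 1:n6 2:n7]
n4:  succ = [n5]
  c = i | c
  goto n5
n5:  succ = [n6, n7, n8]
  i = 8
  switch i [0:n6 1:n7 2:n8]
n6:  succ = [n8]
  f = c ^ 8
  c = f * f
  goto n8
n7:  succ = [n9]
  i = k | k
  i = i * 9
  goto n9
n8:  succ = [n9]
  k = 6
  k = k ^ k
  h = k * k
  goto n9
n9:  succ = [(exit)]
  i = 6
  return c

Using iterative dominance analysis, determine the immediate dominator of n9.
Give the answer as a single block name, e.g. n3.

Answer: n1

Analysis:
idom tree: n1←n0 n2←n1 n3←n1 n4←n3 n5←n4 n6←n3 n7←n3 n8←n3 n9←n1
Dom∩ at merges:
  n1: preds {n0,n2}: {n0} ∩ {n0,n1,n2} = {n0}; idom=n0
  n6: preds {n3,n5}: {n0,n1,n3} ∩ {n0,n1,n3,n4,n5} = {n0,n1,n3}; idom=n3
  n7: preds {n3,n5}: {n0,n1,n3} ∩ {n0,n1,n3,n4,n5} = {n0,n1,n3}; idom=n3
  n8: preds {n5,n6}: {n0,n1,n3,n4,n5} ∩ {n0,n1,n3,n6} = {n0,n1,n3}; idom=n3
  n9: preds {n1,n7,n8}: {n0,n1} ∩ {n0,n1,n3,n7} ∩ {n0,n1,n3,n8} = {n0,n1}; idom=n1

idom(n9) = n1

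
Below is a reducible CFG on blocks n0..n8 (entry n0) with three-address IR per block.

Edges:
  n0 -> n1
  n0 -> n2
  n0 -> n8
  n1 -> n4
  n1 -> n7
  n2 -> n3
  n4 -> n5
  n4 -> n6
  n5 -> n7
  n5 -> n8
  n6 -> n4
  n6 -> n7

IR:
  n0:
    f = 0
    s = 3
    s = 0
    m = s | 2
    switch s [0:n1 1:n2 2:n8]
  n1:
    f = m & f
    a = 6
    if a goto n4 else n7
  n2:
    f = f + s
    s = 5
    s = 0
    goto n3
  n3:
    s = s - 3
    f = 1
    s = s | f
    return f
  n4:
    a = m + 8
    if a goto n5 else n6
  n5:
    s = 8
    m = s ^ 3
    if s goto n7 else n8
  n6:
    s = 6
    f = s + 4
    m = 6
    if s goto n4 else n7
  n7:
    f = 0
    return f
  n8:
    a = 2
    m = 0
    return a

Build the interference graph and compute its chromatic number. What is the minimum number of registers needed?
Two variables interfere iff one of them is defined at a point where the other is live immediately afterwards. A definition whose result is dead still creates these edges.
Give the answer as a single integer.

Answer: 3

Analysis:
def/use:
  n0 def {f,m,s} use ∅
  n1 def {a,f} use {f,m}
  n2 def {f,s} use {f,s}
  n3 def {f,s} use {s}
  n4 def {a} use {m}
  n5 def {m,s} use ∅
  n6 def {f,m,s} use ∅
  n7 def {f} use ∅
  n8 def {a,m} use ∅

Live sets:
  n0: in=∅ out={f,m,s}
  n1: in={f,m} out={m}
  n2: in={f,s} out={s}
  n3: in={s} out=∅
  n4: in={m} out=∅
  n5: in=∅ out=∅
  n6: in=∅ out={m}
  n7: in=∅ out=∅
  n8: in=∅ out=∅

Interfere edges:
  a — {m}
  f — {m,s}
  m — {a,f,s}
  s — {f,m}

Registers:
  {f,m,s} pairwise interfere (3-clique) ⇒ χ ≥ 3
  3-colouring: r0={m}  r1={a,f}  r2={s}
  χ = 3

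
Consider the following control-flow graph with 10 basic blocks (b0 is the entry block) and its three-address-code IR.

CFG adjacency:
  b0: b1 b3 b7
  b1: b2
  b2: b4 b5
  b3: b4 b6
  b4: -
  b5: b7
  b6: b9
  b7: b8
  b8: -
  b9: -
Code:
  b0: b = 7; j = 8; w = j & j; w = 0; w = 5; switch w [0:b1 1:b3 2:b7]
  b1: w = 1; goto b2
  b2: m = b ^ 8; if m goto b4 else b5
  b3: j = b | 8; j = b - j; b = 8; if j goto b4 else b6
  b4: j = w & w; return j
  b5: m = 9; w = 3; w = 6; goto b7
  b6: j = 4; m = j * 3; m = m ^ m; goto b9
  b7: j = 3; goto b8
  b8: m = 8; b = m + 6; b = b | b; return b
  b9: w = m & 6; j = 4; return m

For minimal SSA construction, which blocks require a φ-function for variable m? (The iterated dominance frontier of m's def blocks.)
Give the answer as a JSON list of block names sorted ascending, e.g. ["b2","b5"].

Answer: ["b4", "b7"]

Analysis:
idom tree: b1←b0 b2←b1 b3←b0 b4←b0 b5←b2 b6←b3 b7←b0 b8←b7 b9←b6
Join-block Dom:
  b4: preds {b2,b3}: {b0,b1,b2} ∩ {b0,b3} = {b0}; idom=b0
  b7: preds {b0,b5}: {b0} ∩ {b0,b1,b2,b5} = {b0}; idom=b0

DF walk-up:
  b4←b2: walk b2→b1 to b0
  b4←b3: walk b3 to b0
  b7←b0: walk · to b0
  b7←b5: walk b5→b2→b1 to b0
  DF(b0)=∅
  DF(b1)={b4,b7}
  DF(b2)={b4,b7}
  DF(b3)={b4}
  DF(b4)=∅
  DF(b5)={b7}
  DF(b6)=∅
  DF(b7)=∅
  DF(b8)=∅
  DF(b9)=∅

φ for m: defs {b2,b5,b6,b8}
  DF⁺ = {b4,b7}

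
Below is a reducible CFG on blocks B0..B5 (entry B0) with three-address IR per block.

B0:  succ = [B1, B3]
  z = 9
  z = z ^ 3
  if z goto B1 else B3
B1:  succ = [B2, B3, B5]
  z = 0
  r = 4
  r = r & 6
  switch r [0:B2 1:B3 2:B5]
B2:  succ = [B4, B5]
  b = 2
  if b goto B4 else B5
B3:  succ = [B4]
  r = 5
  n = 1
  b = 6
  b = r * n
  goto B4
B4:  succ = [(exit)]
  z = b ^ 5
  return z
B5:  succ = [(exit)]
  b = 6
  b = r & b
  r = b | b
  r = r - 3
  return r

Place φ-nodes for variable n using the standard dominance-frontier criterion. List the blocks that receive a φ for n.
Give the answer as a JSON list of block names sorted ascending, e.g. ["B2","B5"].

idom tree: B1←B0 B2←B1 B3←B0 B4←B0 B5←B1
Join-block Dom:
  B3: preds {B0,B1}: {B0} ∩ {B0,B1} = {B0}; idom=B0
  B4: preds {B2,B3}: {B0,B1,B2} ∩ {B0,B3} = {B0}; idom=B0
  B5: preds {B1,B2}: {B0,B1} ∩ {B0,B1,B2} = {B0,B1}; idom=B1

DF walk-up:
  join B3 pred B0: · stop@B0
  join B3 pred B1: B1 stop@B0
  join B4 pred B2: B2→B1 stop@B0
  join B4 pred B3: B3 stop@B0
  join B5 pred B1: · stop@B1
  join B5 pred B2: B2 stop@B1
  B0 → ∅
  B1 → {B3,B4}
  B2 → {B4,B5}
  B3 → {B4}
  B4 → ∅
  B5 → ∅

φ for n: defs {B3}
  DF⁺ = {B4}

Answer: ["B4"]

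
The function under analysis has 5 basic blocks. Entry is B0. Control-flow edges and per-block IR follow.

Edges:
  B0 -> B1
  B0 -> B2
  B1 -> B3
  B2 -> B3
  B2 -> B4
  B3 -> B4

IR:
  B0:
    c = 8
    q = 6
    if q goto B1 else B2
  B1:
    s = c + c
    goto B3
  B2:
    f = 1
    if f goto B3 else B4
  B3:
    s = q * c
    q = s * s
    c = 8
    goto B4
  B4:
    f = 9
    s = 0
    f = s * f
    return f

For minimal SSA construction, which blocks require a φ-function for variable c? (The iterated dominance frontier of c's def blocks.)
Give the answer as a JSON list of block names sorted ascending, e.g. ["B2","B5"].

idom tree: B1←B0 B2←B0 B3←B0 B4←B0
Dom∩ at merges:
  B3: preds {B1,B2}: {B0,B1} ∩ {B0,B2} = {B0}; idom=B0
  B4: preds {B2,B3}: {B0,B2} ∩ {B0,B3} = {B0}; idom=B0

Frontier:
  B3←B1: walk B1 to B0
  B3←B2: walk B2 to B0
  B4←B2: walk B2 to B0
  B4←B3: walk B3 to B0
  DF(B0)=∅
  DF(B1)={B3}
  DF(B2)={B3,B4}
  DF(B3)={B4}
  DF(B4)=∅

φ for c: defs {B0,B3}
  DF⁺ = {B4}

Answer: ["B4"]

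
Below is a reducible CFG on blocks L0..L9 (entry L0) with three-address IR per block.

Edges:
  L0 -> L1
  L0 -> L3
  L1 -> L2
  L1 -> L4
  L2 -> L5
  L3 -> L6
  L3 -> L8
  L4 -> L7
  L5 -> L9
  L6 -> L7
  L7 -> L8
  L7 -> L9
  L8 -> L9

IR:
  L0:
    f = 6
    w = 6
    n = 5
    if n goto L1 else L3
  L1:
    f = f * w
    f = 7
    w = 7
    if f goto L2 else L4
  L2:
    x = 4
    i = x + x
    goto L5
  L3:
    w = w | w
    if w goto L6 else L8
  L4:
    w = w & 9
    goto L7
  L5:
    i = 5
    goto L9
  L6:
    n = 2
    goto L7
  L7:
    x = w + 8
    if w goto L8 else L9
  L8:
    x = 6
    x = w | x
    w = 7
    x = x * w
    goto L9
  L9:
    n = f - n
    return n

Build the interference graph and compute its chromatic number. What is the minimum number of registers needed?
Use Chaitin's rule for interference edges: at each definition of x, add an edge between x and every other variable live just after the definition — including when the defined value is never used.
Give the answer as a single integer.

Answer: 4

Analysis:
Per-block:
  L0 def {f,n,w} use ∅
  L1 def {f,w} use {f,w}
  L2 def {i,x} use ∅
  L3 def {w} use {w}
  L4 def {w} use {w}
  L5 def {i} use ∅
  L6 def {n} use ∅
  L7 def {x} use {w}
  L8 def {w,x} use {w}
  L9 def {n} use {f,n}

Backward fixpoint:
  L0: in=∅ out={f,n,w}
  L1: in={f,n,w} out={f,n,w}
  L2: in={f,n} out={f,n}
  L3: in={f,n,w} out={f,n,w}
  L4: in={f,n,w} out={f,n,w}
  L5: in={f,n} out={f,n}
  L6: in={f,w} out={f,n,w}
  L7: in={f,n,w} out={f,n,w}
  L8: in={f,n,w} out={f,n}
  L9: in={f,n} out=∅

Conflict graph:
  f↔{i,n,w,x}
  i↔{f,n}
  n↔{f,i,w,x}
  w↔{f,n,x}
  x↔{f,n,w}

Chromatic number:
  clique {f,n,w,x} ⇒ need ≥ 4
  4-colouring: r0={f}  r1={n}  r2={i,w}  r3={x}
  χ = 4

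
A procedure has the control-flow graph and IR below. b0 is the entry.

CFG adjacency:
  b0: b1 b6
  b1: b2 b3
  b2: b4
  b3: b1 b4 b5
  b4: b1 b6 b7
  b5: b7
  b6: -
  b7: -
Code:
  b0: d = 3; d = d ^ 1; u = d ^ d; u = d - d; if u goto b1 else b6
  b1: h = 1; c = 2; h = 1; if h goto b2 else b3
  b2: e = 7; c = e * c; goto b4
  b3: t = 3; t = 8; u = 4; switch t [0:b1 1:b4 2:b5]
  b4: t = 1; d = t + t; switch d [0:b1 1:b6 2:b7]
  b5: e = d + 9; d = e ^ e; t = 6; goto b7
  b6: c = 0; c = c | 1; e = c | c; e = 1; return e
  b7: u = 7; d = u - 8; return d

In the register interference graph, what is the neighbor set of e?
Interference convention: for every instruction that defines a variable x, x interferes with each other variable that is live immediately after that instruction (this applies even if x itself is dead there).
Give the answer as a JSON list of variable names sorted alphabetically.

Answer: ["c"]

Derivation:
Per-block:
  b0 def {d,u} use ∅
  b1 def {c,h} use ∅
  b2 def {c,e} use {c}
  b3 def {t,u} use ∅
  b4 def {d,t} use ∅
  b5 def {d,e,t} use {d}
  b6 def {c,e} use ∅
  b7 def {d,u} use ∅

Backward fixpoint:
  live b0: ∅→{d}
  live b1: {d}→{c,d}
  live b2: {c}→∅
  live b3: {d}→{d}
  live b4: ∅→{d}
  live b5: {d}→∅
  live b6: ∅→∅
  live b7: ∅→∅

Interference:
  c: {d,e,h}
  d: {c,h,t,u}
  e: {c}
  h: {c,d}
  t: {d,u}
  u: {d,t}

N(e) = ["c"]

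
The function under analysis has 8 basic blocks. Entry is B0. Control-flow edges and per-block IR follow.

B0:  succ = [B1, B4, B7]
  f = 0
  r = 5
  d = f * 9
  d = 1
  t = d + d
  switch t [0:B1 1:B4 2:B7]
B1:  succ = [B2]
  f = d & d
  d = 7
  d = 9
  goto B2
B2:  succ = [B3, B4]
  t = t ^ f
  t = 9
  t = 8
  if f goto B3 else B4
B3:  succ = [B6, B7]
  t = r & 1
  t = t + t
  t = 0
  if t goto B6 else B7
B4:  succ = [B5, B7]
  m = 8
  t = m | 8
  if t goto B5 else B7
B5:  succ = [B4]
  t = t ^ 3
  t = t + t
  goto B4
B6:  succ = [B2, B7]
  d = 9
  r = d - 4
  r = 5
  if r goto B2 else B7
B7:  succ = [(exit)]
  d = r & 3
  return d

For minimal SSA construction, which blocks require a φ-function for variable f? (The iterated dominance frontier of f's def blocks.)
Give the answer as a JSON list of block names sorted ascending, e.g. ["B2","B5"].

idom tree: B1←B0 B2←B1 B3←B2 B4←B0 B5←B4 B6←B3 B7←B0
Dom at joins:
  B2: preds {B1,B6}: {B0,B1} ∩ {B0,B1,B2,B3,B6} = {B0,B1}; idom=B1
  B4: preds {B0,B2,B5}: {B0} ∩ {B0,B1,B2} ∩ {B0,B4,B5} = {B0}; idom=B0
  B7: preds {B0,B3,B4,B6}: {B0} ∩ {B0,B1,B2,B3} ∩ {B0,B4} ∩ {B0,B1,B2,B3,B6} = {B0}; idom=B0

Frontier:
  B2←B1: walk · to B1
  B2←B6: walk B6→B3→B2 to B1
  B4←B0: walk · to B0
  B4←B2: walk B2→B1 to B0
  B4←B5: walk B5→B4 to B0
  B7←B0: walk · to B0
  B7←B3: walk B3→B2→B1 to B0
  B7←B4: walk B4 to B0
  B7←B6: walk B6→B3→B2→B1 to B0
  DF(B0)=∅
  DF(B1)={B4,B7}
  DF(B2)={B2,B4,B7}
  DF(B3)={B2,B7}
  DF(B4)={B4,B7}
  DF(B5)={B4}
  DF(B6)={B2,B7}
  DF(B7)=∅

φ for f: defs {B0,B1}
  DF⁺ = {B4,B7}

Answer: ["B4", "B7"]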